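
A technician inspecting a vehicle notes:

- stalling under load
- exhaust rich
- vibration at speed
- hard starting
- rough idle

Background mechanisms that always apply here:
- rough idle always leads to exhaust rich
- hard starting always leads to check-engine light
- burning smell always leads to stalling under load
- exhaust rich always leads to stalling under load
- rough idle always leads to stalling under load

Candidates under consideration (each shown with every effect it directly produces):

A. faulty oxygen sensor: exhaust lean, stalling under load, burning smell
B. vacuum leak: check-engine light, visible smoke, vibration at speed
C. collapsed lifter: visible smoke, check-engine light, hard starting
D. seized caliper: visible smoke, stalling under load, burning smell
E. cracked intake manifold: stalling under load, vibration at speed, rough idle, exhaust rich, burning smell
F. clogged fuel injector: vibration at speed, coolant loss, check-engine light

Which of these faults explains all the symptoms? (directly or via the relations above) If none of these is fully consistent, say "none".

none

For each candidate, compare predicted effects to what was observed:
(A) faulty oxygen sensor — stalling under load +; exhaust rich -; vibration at speed -; hard starting -; rough idle -
(B) vacuum leak — does not account for stalling under load, exhaust rich, hard starting, rough idle
(C) collapsed lifter — does not account for stalling under load, exhaust rich, vibration at speed, rough idle
(D) seized caliper — does not account for exhaust rich, vibration at speed, hard starting, rough idle
(E) cracked intake manifold — does not account for hard starting
(F) clogged fuel injector — does not account for stalling under load, exhaust rich, hard starting, rough idle
Every candidate fails on at least one observation.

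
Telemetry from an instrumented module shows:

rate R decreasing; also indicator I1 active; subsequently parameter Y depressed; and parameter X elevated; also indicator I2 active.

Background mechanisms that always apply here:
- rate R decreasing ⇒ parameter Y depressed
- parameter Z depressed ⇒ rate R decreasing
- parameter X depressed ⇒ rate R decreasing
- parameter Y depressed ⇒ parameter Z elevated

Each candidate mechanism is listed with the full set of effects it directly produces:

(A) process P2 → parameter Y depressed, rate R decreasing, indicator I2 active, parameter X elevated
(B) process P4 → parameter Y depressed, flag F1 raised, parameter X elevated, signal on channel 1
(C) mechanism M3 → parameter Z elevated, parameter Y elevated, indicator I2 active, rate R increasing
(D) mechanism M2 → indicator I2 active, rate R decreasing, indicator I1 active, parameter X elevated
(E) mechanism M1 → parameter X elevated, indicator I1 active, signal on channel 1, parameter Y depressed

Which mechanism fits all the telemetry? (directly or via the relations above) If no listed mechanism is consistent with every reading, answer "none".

D

For each candidate, compare predicted effects to what was observed:
(A) process P2 — does not account for indicator I1 active
(B) process P4 — does not account for rate R decreasing, indicator I1 active, indicator I2 active
(C) mechanism M3 — rate R decreasing ✗; indicator I1 active ✗; parameter Y depressed ✗; parameter X elevated ✗; indicator I2 active ✓
(D) mechanism M2 — rate R decreasing ✓; indicator I1 active ✓; parameter Y depressed ✓ (through rate R decreasing → parameter Y depressed); parameter X elevated ✓; indicator I2 active ✓
(E) mechanism M1 — rate R decreasing ✗; indicator I1 active ✓; parameter Y depressed ✓; parameter X elevated ✓; indicator I2 active ✗
(D) alone accounts for all the evidence.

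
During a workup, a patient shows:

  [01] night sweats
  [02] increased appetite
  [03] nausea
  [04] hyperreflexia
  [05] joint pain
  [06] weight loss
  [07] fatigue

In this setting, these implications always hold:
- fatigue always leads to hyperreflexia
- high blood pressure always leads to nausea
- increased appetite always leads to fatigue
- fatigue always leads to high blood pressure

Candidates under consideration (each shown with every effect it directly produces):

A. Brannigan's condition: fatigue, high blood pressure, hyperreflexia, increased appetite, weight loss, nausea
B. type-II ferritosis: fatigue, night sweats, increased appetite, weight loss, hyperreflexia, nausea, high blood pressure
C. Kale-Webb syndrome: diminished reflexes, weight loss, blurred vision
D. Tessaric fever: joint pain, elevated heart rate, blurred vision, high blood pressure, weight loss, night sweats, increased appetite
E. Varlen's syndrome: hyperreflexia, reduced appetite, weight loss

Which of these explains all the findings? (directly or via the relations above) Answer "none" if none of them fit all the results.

D

Checking each candidate against the observations:
(A) Brannigan's condition — does not account for night sweats, joint pain
(B) type-II ferritosis — does not account for joint pain
(C) Kale-Webb syndrome — night sweats -; increased appetite -; nausea -; hyperreflexia -; joint pain -; weight loss +; fatigue -
(D) Tessaric fever — accounts for every observation (nausea by high blood pressure → nausea)
(E) Varlen's syndrome — fails on night sweats, increased appetite, nausea, joint pain, fatigue (predicts reduced appetite, not increased appetite)
(D) alone accounts for all the evidence.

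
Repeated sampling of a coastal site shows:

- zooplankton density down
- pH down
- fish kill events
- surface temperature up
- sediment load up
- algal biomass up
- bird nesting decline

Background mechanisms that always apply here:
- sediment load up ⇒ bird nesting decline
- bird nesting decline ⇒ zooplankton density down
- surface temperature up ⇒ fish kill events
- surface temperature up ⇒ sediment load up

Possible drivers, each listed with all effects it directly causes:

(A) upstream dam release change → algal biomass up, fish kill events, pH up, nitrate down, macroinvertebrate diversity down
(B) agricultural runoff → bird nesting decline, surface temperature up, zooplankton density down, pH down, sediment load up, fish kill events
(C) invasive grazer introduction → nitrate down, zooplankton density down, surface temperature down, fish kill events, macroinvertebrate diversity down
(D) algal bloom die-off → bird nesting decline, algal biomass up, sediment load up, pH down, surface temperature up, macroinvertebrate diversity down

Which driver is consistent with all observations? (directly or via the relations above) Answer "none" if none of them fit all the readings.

Testing each hypothesis:
(A) upstream dam release change — zooplankton density down -; pH down -; fish kill events +; surface temperature up -; sediment load up -; algal biomass up +; bird nesting decline -
(B) agricultural runoff — zooplankton density down +; pH down +; fish kill events +; surface temperature up +; sediment load up +; algal biomass up -; bird nesting decline +
(C) invasive grazer introduction — zooplankton density down +; pH down -; fish kill events +; surface temperature up -; sediment load up -; algal biomass up -; bird nesting decline -
(D) algal bloom die-off — accounts for every observation (zooplankton density down through bird nesting decline → zooplankton density down)
(D) alone accounts for all the evidence.

D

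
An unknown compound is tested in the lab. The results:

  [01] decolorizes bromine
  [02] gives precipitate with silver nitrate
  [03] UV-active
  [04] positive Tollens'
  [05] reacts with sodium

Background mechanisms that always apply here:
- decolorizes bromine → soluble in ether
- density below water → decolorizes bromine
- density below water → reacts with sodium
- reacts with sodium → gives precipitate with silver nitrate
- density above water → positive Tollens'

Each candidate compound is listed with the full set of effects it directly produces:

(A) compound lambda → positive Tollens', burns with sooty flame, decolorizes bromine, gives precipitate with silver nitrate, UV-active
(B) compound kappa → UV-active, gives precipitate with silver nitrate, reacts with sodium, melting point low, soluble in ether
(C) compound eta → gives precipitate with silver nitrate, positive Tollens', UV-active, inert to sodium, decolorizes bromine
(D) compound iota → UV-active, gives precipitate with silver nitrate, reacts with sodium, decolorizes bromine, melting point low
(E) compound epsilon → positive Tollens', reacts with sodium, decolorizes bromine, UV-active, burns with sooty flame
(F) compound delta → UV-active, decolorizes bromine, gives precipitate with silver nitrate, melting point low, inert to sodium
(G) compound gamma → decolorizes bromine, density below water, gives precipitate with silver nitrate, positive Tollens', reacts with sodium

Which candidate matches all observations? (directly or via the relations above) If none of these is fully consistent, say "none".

E

Checking each candidate against the observations:
(A) compound lambda — does not account for reacts with sodium
(B) compound kappa — does not account for decolorizes bromine, positive Tollens'
(C) compound eta — fails on reacts with sodium (predicts inert to sodium, not reacts with sodium)
(D) compound iota — decolorizes bromine ✓; gives precipitate with silver nitrate ✓; UV-active ✓; positive Tollens' ✗; reacts with sodium ✓
(E) compound epsilon — accounts for every observation (gives precipitate with silver nitrate through reacts with sodium → gives precipitate with silver nitrate)
(F) compound delta — fails on positive Tollens', reacts with sodium (predicts inert to sodium, not reacts with sodium)
(G) compound gamma — decolorizes bromine ✓; gives precipitate with silver nitrate ✓; UV-active ✗; positive Tollens' ✓; reacts with sodium ✓
Only (E) is consistent with every observation.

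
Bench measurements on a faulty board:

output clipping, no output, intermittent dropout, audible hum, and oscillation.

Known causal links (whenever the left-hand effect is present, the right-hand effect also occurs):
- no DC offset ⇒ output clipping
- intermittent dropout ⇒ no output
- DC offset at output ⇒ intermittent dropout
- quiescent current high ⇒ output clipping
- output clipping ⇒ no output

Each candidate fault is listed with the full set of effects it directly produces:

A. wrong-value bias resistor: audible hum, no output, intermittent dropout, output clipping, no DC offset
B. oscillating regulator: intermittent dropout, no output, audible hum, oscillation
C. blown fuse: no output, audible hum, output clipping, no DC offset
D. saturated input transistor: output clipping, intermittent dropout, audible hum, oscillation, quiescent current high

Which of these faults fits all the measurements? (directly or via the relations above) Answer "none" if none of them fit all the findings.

Per-candidate check:
(A) wrong-value bias resistor — output clipping yes; no output yes; intermittent dropout yes; audible hum yes; oscillation NO
(B) oscillating regulator — output clipping NO; no output yes; intermittent dropout yes; audible hum yes; oscillation yes
(C) blown fuse — output clipping yes; no output yes; intermittent dropout NO; audible hum yes; oscillation NO
(D) saturated input transistor — accounts for every observation (no output via intermittent dropout → no output)
(D) is the only candidate with no mismatches.

D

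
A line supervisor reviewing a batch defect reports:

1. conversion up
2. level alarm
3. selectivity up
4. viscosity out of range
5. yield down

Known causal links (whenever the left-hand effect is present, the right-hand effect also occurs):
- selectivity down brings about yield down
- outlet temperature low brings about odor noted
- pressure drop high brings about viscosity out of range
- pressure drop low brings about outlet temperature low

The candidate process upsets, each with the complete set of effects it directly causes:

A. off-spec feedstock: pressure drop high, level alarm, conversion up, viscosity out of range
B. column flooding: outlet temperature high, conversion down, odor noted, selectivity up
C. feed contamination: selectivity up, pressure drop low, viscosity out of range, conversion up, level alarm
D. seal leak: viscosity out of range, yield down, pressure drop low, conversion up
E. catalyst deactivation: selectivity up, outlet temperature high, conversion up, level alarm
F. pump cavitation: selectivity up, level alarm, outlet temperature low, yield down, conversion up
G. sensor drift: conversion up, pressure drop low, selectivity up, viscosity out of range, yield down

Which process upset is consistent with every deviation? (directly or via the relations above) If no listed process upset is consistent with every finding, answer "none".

none

Testing each hypothesis:
(A) off-spec feedstock — conversion up +; level alarm +; selectivity up -; viscosity out of range +; yield down -
(B) column flooding — conversion up -; level alarm -; selectivity up +; viscosity out of range -; yield down -
(C) feed contamination — does not account for yield down
(D) seal leak — conversion up +; level alarm -; selectivity up -; viscosity out of range +; yield down +
(E) catalyst deactivation — does not account for viscosity out of range, yield down
(F) pump cavitation — conversion up +; level alarm +; selectivity up +; viscosity out of range -; yield down +
(G) sensor drift — conversion up +; level alarm -; selectivity up +; viscosity out of range +; yield down +
No candidate is consistent with all observations.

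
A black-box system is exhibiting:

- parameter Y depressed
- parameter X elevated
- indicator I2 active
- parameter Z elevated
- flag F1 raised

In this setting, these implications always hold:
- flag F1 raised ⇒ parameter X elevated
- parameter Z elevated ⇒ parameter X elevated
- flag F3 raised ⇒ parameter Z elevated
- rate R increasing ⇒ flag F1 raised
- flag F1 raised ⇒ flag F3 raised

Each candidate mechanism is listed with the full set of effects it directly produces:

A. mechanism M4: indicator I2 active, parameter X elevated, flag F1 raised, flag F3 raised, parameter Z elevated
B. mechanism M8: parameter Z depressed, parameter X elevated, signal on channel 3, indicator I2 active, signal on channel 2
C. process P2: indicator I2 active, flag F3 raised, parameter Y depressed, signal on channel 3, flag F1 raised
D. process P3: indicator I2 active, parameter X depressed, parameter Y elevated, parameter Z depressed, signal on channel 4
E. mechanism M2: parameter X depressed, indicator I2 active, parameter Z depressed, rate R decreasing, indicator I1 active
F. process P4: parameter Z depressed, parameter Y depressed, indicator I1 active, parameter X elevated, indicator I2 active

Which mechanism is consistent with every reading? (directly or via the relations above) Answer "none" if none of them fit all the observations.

C

Testing each hypothesis:
(A) mechanism M4 — parameter Y depressed ✗; parameter X elevated ✓; indicator I2 active ✓; parameter Z elevated ✓; flag F1 raised ✓
(B) mechanism M8 — fails on parameter Y depressed, parameter Z elevated, flag F1 raised (predicts parameter Z depressed, not parameter Z elevated)
(C) process P2 — parameter Y depressed ✓; parameter X elevated ✓ (by flag F1 raised → parameter X elevated); indicator I2 active ✓; parameter Z elevated ✓ (by flag F3 raised → parameter Z elevated); flag F1 raised ✓
(D) process P3 — parameter Y depressed ✗; parameter X elevated ✗; indicator I2 active ✓; parameter Z elevated ✗; flag F1 raised ✗
(E) mechanism M2 — parameter Y depressed ✗; parameter X elevated ✗; indicator I2 active ✓; parameter Z elevated ✗; flag F1 raised ✗
(F) process P4 — parameter Y depressed ✓; parameter X elevated ✓; indicator I2 active ✓; parameter Z elevated ✗; flag F1 raised ✗
Only (C) is consistent with every observation.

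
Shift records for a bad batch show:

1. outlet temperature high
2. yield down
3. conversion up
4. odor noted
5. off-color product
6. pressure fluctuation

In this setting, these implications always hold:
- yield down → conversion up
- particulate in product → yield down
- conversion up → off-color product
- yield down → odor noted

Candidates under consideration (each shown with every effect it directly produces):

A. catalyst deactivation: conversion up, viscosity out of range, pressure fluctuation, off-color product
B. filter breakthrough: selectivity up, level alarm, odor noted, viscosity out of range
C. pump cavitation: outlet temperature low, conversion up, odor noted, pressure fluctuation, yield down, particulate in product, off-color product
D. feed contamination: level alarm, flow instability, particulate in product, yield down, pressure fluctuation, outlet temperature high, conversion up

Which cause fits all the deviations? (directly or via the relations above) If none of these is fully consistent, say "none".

Testing each hypothesis:
(A) catalyst deactivation — does not account for outlet temperature high, yield down, odor noted
(B) filter breakthrough — does not account for outlet temperature high, yield down, conversion up, off-color product, pressure fluctuation
(C) pump cavitation — fails on outlet temperature high (predicts outlet temperature low, not outlet temperature high)
(D) feed contamination — accounts for every observation (odor noted through yield down → odor noted)
(D) is the only candidate with no mismatches.

D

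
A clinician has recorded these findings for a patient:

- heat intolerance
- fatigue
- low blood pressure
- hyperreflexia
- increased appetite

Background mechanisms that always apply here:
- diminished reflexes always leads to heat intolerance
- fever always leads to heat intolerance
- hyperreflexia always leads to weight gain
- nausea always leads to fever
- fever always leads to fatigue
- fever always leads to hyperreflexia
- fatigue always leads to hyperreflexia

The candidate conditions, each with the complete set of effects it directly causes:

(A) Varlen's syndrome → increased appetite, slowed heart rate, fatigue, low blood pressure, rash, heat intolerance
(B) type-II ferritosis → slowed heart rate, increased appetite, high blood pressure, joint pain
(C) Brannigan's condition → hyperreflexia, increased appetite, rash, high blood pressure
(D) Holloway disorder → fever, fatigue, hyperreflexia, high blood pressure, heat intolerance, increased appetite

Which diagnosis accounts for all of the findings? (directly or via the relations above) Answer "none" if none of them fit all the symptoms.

Testing each hypothesis:
(A) Varlen's syndrome — accounts for every observation (hyperreflexia through fatigue → hyperreflexia)
(B) type-II ferritosis — heat intolerance ✗; fatigue ✗; low blood pressure ✗; hyperreflexia ✗; increased appetite ✓
(C) Brannigan's condition — heat intolerance ✗; fatigue ✗; low blood pressure ✗; hyperreflexia ✓; increased appetite ✓
(D) Holloway disorder — heat intolerance ✓; fatigue ✓; low blood pressure ✗; hyperreflexia ✓; increased appetite ✓
(A) is the only candidate with no mismatches.

A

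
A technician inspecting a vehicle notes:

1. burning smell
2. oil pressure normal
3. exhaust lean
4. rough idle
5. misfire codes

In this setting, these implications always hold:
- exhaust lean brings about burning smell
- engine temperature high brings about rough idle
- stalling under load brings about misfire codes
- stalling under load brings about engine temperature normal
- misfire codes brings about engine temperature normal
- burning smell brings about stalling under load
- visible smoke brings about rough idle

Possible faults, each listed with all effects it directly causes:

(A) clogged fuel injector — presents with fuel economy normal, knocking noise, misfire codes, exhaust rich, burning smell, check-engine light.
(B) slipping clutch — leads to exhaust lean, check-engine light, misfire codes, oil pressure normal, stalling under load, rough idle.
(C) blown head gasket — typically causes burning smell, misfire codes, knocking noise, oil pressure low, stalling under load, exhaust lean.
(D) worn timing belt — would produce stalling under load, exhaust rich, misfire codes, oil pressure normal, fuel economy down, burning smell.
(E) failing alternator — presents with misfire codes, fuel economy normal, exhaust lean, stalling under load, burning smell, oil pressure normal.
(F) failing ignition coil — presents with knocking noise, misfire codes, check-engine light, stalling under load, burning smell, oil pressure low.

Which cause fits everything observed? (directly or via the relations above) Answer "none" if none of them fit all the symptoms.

Per-candidate check:
(A) clogged fuel injector — fails on oil pressure normal, exhaust lean, rough idle (predicts exhaust rich, not exhaust lean)
(B) slipping clutch — burning smell ✓ (by exhaust lean → burning smell); oil pressure normal ✓; exhaust lean ✓; rough idle ✓; misfire codes ✓
(C) blown head gasket — burning smell ✓; oil pressure normal ✗; exhaust lean ✓; rough idle ✗; misfire codes ✓
(D) worn timing belt — fails on exhaust lean, rough idle (predicts exhaust rich, not exhaust lean)
(E) failing alternator — does not account for rough idle
(F) failing ignition coil — burning smell ✓; oil pressure normal ✗; exhaust lean ✗; rough idle ✗; misfire codes ✓
(B) is the only candidate with no mismatches.

B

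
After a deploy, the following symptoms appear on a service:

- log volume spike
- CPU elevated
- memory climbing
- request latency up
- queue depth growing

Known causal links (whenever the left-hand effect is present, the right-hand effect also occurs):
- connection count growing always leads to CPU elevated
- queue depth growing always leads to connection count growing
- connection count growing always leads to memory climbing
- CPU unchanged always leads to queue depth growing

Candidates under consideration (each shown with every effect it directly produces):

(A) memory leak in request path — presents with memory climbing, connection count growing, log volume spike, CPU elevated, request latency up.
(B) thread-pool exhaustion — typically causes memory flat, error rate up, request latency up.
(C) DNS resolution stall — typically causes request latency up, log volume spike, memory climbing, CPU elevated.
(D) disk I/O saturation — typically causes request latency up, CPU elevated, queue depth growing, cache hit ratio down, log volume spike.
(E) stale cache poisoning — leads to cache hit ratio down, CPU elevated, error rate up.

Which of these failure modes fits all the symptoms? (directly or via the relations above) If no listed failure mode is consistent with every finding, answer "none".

Testing each hypothesis:
(A) memory leak in request path — log volume spike yes; CPU elevated yes; memory climbing yes; request latency up yes; queue depth growing NO
(B) thread-pool exhaustion — log volume spike NO; CPU elevated NO; memory climbing NO; request latency up yes; queue depth growing NO
(C) DNS resolution stall — does not account for queue depth growing
(D) disk I/O saturation — accounts for every observation (memory climbing through queue depth growing → connection count growing → memory climbing)
(E) stale cache poisoning — does not account for log volume spike, memory climbing, request latency up, queue depth growing
(D) is the only candidate with no mismatches.

D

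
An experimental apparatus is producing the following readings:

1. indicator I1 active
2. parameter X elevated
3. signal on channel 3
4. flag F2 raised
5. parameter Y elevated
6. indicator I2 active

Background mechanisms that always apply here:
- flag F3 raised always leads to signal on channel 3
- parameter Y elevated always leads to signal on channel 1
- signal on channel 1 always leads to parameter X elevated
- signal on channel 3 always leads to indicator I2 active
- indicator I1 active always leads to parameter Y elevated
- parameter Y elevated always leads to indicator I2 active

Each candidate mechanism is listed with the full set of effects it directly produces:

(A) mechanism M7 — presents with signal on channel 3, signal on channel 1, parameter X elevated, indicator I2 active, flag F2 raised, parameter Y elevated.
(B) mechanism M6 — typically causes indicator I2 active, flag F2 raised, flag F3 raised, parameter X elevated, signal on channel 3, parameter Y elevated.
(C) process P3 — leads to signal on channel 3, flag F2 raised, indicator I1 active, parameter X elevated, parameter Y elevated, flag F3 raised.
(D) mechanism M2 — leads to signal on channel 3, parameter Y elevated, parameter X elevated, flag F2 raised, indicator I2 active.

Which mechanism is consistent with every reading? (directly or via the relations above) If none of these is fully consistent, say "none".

C

Per-candidate check:
(A) mechanism M7 — does not account for indicator I1 active
(B) mechanism M6 — indicator I1 active NO; parameter X elevated yes; signal on channel 3 yes; flag F2 raised yes; parameter Y elevated yes; indicator I2 active yes
(C) process P3 — indicator I1 active yes; parameter X elevated yes; signal on channel 3 yes; flag F2 raised yes; parameter Y elevated yes; indicator I2 active yes (via signal on channel 3 → indicator I2 active)
(D) mechanism M2 — indicator I1 active NO; parameter X elevated yes; signal on channel 3 yes; flag F2 raised yes; parameter Y elevated yes; indicator I2 active yes
(C) is the only candidate with no mismatches.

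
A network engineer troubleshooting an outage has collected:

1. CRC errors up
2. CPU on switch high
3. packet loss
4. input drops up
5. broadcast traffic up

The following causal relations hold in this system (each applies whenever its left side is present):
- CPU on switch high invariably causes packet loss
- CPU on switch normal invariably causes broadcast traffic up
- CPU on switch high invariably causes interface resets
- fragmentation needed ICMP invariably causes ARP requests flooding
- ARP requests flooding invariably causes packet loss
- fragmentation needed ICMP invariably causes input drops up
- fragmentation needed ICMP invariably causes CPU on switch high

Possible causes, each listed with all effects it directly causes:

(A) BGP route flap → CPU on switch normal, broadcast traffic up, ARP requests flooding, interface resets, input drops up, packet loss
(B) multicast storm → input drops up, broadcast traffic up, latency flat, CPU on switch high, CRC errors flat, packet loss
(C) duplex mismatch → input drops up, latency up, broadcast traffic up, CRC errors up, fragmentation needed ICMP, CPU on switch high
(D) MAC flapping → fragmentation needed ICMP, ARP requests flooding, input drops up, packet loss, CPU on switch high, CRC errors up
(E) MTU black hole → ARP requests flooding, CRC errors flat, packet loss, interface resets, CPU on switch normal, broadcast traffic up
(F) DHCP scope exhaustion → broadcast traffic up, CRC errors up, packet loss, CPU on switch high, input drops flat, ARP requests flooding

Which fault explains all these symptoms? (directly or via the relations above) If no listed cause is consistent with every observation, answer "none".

C

For each candidate, compare predicted effects to what was observed:
(A) BGP route flap — fails on CRC errors up, CPU on switch high (predicts CPU on switch normal, not CPU on switch high)
(B) multicast storm — CRC errors up -; CPU on switch high +; packet loss +; input drops up +; broadcast traffic up +
(C) duplex mismatch — CRC errors up +; CPU on switch high +; packet loss + (via CPU on switch high → packet loss); input drops up +; broadcast traffic up +
(D) MAC flapping — does not account for broadcast traffic up
(E) MTU black hole — fails on CRC errors up, CPU on switch high, input drops up (predicts CRC errors flat, not CRC errors up; predicts CPU on switch normal, not CPU on switch high)
(F) DHCP scope exhaustion — CRC errors up +; CPU on switch high +; packet loss +; input drops up -; broadcast traffic up +
(C) is the only candidate with no mismatches.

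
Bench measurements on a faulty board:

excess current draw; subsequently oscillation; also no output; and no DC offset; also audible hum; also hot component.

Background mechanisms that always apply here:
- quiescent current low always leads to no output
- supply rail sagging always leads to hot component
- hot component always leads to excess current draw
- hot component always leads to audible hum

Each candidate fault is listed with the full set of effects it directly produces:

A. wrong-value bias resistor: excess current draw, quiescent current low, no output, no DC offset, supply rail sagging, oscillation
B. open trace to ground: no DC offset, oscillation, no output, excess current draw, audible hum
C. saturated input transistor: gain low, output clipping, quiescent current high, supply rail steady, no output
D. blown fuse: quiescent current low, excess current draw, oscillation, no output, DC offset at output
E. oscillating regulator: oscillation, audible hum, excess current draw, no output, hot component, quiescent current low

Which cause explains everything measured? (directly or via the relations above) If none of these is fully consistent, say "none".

A

Checking each candidate against the observations:
(A) wrong-value bias resistor — accounts for every observation (audible hum by supply rail sagging → hot component → audible hum)
(B) open trace to ground — excess current draw ✓; oscillation ✓; no output ✓; no DC offset ✓; audible hum ✓; hot component ✗
(C) saturated input transistor — excess current draw ✗; oscillation ✗; no output ✓; no DC offset ✗; audible hum ✗; hot component ✗
(D) blown fuse — excess current draw ✓; oscillation ✓; no output ✓; no DC offset ✗; audible hum ✗; hot component ✗
(E) oscillating regulator — does not account for no DC offset
Only (A) is consistent with every observation.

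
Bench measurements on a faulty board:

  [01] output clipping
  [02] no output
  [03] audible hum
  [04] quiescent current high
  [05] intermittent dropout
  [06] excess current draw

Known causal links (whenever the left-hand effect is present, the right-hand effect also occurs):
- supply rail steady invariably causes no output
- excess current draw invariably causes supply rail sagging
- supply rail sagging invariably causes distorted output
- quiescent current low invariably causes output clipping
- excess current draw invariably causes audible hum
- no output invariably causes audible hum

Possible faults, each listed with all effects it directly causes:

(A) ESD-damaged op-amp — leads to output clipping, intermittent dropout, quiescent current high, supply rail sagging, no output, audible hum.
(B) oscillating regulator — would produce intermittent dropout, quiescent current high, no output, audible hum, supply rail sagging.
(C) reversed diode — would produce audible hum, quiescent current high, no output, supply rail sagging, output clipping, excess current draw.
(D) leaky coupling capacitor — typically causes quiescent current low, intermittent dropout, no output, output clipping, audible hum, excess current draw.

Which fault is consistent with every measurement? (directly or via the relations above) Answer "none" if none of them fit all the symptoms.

Testing each hypothesis:
(A) ESD-damaged op-amp — does not account for excess current draw
(B) oscillating regulator — output clipping miss; no output match; audible hum match; quiescent current high match; intermittent dropout match; excess current draw miss
(C) reversed diode — does not account for intermittent dropout
(D) leaky coupling capacitor — fails on quiescent current high (predicts quiescent current low, not quiescent current high)
Every candidate fails on at least one observation.

none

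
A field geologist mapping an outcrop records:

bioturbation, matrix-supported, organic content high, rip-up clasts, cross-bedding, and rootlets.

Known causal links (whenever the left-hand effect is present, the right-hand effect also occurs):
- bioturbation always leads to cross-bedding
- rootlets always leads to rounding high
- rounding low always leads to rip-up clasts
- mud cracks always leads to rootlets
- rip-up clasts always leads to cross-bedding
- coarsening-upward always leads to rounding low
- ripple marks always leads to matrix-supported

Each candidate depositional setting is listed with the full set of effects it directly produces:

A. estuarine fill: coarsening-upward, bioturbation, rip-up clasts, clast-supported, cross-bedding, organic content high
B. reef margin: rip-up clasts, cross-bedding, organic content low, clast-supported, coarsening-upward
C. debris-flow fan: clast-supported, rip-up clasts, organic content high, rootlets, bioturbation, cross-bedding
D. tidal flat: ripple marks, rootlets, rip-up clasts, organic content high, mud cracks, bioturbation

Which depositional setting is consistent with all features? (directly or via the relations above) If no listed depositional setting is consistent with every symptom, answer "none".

D

For each candidate, compare predicted effects to what was observed:
(A) estuarine fill — bioturbation yes; matrix-supported NO; organic content high yes; rip-up clasts yes; cross-bedding yes; rootlets NO
(B) reef margin — bioturbation NO; matrix-supported NO; organic content high NO; rip-up clasts yes; cross-bedding yes; rootlets NO
(C) debris-flow fan — bioturbation yes; matrix-supported NO; organic content high yes; rip-up clasts yes; cross-bedding yes; rootlets yes
(D) tidal flat — bioturbation yes; matrix-supported yes (via ripple marks → matrix-supported); organic content high yes; rip-up clasts yes; cross-bedding yes (via rip-up clasts → cross-bedding); rootlets yes
Only (D) is consistent with every observation.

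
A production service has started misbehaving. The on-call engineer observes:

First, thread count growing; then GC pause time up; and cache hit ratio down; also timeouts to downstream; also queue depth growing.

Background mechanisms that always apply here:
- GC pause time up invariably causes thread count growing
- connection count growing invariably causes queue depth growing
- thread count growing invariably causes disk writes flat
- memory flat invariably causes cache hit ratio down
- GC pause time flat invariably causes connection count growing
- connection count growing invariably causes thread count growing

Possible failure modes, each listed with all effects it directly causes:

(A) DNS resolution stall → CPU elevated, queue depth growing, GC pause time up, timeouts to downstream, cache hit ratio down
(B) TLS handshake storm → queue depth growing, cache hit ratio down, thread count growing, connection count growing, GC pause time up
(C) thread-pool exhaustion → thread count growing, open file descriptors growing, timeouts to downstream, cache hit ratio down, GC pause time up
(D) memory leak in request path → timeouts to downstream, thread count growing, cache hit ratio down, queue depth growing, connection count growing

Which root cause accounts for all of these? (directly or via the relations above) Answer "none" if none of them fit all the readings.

A

Checking each candidate against the observations:
(A) DNS resolution stall — thread count growing + (via GC pause time up → thread count growing); GC pause time up +; cache hit ratio down +; timeouts to downstream +; queue depth growing +
(B) TLS handshake storm — thread count growing +; GC pause time up +; cache hit ratio down +; timeouts to downstream -; queue depth growing +
(C) thread-pool exhaustion — thread count growing +; GC pause time up +; cache hit ratio down +; timeouts to downstream +; queue depth growing -
(D) memory leak in request path — does not account for GC pause time up
(A) alone accounts for all the evidence.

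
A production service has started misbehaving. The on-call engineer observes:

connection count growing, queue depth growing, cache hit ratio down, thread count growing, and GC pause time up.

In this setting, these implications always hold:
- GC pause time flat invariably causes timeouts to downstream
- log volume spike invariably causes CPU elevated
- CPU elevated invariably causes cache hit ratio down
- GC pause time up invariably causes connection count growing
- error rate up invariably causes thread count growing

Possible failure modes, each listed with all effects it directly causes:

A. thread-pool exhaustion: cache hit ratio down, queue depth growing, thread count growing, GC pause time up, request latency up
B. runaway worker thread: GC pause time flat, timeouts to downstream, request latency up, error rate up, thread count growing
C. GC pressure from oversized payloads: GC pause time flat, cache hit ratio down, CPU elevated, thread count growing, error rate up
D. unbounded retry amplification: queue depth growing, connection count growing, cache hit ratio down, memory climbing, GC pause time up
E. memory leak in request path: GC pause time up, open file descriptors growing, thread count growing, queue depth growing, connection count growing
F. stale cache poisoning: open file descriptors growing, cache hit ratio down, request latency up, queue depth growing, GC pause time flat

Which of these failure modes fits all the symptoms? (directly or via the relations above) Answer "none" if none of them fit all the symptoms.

Testing each hypothesis:
(A) thread-pool exhaustion — connection count growing yes (through GC pause time up → connection count growing); queue depth growing yes; cache hit ratio down yes; thread count growing yes; GC pause time up yes
(B) runaway worker thread — connection count growing NO; queue depth growing NO; cache hit ratio down NO; thread count growing yes; GC pause time up NO
(C) GC pressure from oversized payloads — connection count growing NO; queue depth growing NO; cache hit ratio down yes; thread count growing yes; GC pause time up NO
(D) unbounded retry amplification — connection count growing yes; queue depth growing yes; cache hit ratio down yes; thread count growing NO; GC pause time up yes
(E) memory leak in request path — does not account for cache hit ratio down
(F) stale cache poisoning — connection count growing NO; queue depth growing yes; cache hit ratio down yes; thread count growing NO; GC pause time up NO
(A) is the only candidate with no mismatches.

A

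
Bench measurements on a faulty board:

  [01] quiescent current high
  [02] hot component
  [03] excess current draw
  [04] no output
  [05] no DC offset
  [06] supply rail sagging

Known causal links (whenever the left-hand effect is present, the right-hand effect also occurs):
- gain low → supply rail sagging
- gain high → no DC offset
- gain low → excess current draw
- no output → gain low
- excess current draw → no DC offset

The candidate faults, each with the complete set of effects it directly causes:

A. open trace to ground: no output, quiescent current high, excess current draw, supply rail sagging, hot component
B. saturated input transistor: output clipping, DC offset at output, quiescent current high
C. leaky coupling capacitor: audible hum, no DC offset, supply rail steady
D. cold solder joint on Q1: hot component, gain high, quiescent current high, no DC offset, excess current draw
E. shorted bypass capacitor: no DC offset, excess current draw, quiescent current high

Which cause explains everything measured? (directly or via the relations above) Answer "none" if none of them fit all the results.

Per-candidate check:
(A) open trace to ground — quiescent current high yes; hot component yes; excess current draw yes; no output yes; no DC offset yes (through excess current draw → no DC offset); supply rail sagging yes
(B) saturated input transistor — fails on hot component, excess current draw, no output, no DC offset, supply rail sagging (predicts DC offset at output, not no DC offset)
(C) leaky coupling capacitor — fails on quiescent current high, hot component, excess current draw, no output, supply rail sagging (predicts supply rail steady, not supply rail sagging)
(D) cold solder joint on Q1 — does not account for no output, supply rail sagging
(E) shorted bypass capacitor — does not account for hot component, no output, supply rail sagging
Only (A) is consistent with every observation.

A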